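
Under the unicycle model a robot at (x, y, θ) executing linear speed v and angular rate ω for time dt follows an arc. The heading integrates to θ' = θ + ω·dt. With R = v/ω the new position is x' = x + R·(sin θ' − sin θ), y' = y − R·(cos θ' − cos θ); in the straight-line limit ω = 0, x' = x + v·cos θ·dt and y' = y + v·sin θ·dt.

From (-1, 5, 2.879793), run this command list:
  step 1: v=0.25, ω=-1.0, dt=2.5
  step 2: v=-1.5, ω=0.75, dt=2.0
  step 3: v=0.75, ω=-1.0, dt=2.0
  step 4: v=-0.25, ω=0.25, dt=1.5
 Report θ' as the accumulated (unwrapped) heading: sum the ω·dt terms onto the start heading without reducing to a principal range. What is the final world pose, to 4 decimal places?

(-1.7593, 3.9556, 0.2548)

step 1: θ'=0.3798 (R=-0.2500) → pose (-1.0280, 5.4737, 0.3798)
step 2: θ'=1.8798 (R=-2.0000) → pose (-2.1918, 3.0080, 1.8798)
step 3: θ'=-0.1202 (R=-0.7500) → pose (-1.3874, 3.9806, -0.1202)
step 4: θ'=0.2548 (R=-1.0000) → pose (-1.7593, 3.9556, 0.2548)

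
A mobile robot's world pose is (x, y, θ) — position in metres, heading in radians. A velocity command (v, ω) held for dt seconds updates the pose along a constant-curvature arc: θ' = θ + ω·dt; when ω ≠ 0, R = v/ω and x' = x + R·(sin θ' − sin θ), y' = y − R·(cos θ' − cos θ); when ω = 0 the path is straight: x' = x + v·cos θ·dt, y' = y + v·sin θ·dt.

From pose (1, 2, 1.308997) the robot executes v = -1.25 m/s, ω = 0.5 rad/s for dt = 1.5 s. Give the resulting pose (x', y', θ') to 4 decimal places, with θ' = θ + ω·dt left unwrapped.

(1.2069, 0.1804, 2.0590)

θ' = 1.3090 + 0.5·1.5 = 2.0590
R = v/ω = -1.25/0.5 = -2.5000
x' = 1 + -2.5000·(sin 2.0590 − sin 1.3090) = 1.2069
y' = 2 − -2.5000·(cos 2.0590 − cos 1.3090) = 0.1804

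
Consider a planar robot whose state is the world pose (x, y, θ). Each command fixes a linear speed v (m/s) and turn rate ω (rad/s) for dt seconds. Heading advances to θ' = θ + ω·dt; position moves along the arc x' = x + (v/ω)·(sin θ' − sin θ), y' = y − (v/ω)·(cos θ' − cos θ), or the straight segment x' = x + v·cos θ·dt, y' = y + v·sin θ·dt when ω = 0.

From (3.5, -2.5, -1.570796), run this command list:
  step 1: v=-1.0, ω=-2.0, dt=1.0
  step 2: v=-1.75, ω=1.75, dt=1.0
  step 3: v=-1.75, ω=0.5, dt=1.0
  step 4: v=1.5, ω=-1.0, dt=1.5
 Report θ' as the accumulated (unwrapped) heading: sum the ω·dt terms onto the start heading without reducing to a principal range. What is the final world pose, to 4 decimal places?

(4.6127, -1.4462, -2.8208)

step 1: θ'=-3.5708 (R=0.5000) → pose (4.2081, -2.0454, -3.5708)
step 2: θ'=-1.8208 (R=-1.0000) → pose (5.5931, -1.3835, -1.8208)
step 3: θ'=-1.3208 (R=-3.5000) → pose (5.5931, 0.3484, -1.3208)
step 4: θ'=-2.8208 (R=-1.5000) → pose (4.6127, -1.4462, -2.8208)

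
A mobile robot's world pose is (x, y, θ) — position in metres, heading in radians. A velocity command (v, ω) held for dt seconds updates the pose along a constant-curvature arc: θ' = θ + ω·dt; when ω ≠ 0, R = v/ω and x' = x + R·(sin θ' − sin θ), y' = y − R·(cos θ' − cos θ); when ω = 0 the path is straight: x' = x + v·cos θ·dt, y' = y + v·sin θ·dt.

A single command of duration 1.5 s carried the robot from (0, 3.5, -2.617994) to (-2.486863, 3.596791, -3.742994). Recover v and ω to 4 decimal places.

Δθ = -3.742994 − -2.617994 = -1.125000
ω = Δθ/dt = -1.125000/1.5 = -0.7500
R = Δx/(sin θ' − sin θ) = -2.3333
v = R·ω = -2.3333·-0.7500 = 1.7500

v = 1.7500, ω = -0.7500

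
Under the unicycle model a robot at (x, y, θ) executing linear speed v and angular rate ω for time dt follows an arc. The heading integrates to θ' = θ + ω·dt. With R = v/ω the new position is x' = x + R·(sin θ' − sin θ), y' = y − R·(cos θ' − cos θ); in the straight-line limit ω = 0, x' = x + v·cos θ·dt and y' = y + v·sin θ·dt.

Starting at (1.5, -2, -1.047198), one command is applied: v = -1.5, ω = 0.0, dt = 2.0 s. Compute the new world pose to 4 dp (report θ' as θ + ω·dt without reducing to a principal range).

θ' = -1.0472 + 0.0·2.0 = -1.0472
ω = 0 → straight: x' = 1.5 + -1.5·cos(-1.0472)·2.0 = 0.0000
y' = -2 + -1.5·sin(-1.0472)·2.0 = 0.5981

(0.0000, 0.5981, -1.0472)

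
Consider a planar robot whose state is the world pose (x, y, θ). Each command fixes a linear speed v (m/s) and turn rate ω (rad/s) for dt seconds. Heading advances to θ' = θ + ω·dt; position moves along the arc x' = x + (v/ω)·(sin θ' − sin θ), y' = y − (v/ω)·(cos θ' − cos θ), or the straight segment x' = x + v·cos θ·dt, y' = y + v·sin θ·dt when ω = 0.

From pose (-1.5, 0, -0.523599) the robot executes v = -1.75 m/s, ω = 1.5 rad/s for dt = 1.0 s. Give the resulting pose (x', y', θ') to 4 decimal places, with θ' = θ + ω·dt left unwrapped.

θ' = -0.5236 + 1.5·1.0 = 0.9764
R = v/ω = -1.75/1.5 = -1.1667
x' = -1.5 + -1.1667·(sin 0.9764 − sin -0.5236) = -3.0499
y' = 0 − -1.1667·(cos 0.9764 − cos -0.5236) = -0.3570

(-3.0499, -0.3570, 0.9764)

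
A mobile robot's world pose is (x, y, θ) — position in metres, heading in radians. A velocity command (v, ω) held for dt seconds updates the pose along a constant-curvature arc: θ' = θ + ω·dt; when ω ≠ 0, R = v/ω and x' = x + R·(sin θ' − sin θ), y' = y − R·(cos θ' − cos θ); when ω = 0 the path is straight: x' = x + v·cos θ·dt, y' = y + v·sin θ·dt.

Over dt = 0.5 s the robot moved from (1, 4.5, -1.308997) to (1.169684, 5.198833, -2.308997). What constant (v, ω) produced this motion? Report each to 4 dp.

v = -1.5000, ω = -2.0000

Δθ = -2.308997 − -1.308997 = -1.000000
ω = Δθ/dt = -1.000000/0.5 = -2.0000
R = −Δy/(cos θ' − cos θ) = 0.7500
v = R·ω = 0.7500·-2.0000 = -1.5000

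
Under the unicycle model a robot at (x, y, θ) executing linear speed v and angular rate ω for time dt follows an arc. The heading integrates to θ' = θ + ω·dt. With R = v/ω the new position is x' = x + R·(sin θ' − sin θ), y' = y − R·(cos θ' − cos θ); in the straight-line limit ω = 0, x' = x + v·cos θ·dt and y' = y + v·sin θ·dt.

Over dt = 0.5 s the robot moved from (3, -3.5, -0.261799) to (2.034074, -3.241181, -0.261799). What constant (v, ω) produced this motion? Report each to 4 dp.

v = -2.0000, ω = 0.0000

Δθ = -0.261799 − -0.261799 = 0.000000
ω = Δθ/dt = 0.000000/0.5 = 0.0000
ω = 0 → v = (Δx·cos θ + Δy·sin θ)/dt = -2.0000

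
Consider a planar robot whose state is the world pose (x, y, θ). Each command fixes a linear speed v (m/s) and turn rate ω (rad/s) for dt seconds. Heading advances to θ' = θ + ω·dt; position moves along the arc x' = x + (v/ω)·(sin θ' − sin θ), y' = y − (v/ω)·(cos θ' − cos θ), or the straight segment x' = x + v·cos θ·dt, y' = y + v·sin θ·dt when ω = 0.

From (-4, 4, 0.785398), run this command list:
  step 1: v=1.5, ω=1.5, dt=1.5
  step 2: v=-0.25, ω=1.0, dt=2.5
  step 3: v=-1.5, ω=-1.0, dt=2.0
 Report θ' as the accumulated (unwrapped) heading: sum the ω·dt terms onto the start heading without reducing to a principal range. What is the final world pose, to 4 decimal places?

step 1: θ'=3.0354 (R=1.0000) → pose (-4.6011, 5.7015, 3.0354)
step 2: θ'=5.5354 (R=-0.2500) → pose (-4.4046, 6.1334, 5.5354)
step 3: θ'=3.5354 (R=1.5000) → pose (-3.9601, 8.6183, 3.5354)

(-3.9601, 8.6183, 3.5354)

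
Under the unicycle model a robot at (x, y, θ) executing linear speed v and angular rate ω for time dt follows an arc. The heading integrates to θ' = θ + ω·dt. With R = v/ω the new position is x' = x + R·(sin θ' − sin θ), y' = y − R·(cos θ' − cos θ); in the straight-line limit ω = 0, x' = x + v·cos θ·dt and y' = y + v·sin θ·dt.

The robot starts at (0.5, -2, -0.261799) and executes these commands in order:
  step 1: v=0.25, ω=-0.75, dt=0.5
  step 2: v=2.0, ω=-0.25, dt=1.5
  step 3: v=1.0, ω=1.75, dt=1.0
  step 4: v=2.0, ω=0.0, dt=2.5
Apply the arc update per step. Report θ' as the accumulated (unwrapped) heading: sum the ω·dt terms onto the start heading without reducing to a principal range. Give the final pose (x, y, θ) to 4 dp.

(7.2046, -0.9981, 0.7382)

step 1: θ'=-0.6368 (R=-0.3333) → pose (0.6119, -2.0540, -0.6368)
step 2: θ'=-1.0118 (R=-8.0000) → pose (2.6372, -4.2433, -1.0118)
step 3: θ'=0.7382 (R=0.5714) → pose (3.5062, -4.3629, 0.7382)
step 4: θ'=0.7382 (straight) → pose (7.2046, -0.9981, 0.7382)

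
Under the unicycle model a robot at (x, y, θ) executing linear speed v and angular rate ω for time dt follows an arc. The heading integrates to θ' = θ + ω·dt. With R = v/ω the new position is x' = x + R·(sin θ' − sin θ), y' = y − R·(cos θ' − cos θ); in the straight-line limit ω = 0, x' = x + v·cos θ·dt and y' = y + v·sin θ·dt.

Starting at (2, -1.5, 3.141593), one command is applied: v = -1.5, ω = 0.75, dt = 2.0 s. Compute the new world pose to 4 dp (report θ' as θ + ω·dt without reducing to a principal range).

(3.9950, 0.3585, 4.6416)

θ' = 3.1416 + 0.75·2.0 = 4.6416
R = v/ω = -1.5/0.75 = -2.0000
x' = 2 + -2.0000·(sin 4.6416 − sin 3.1416) = 3.9950
y' = -1.5 − -2.0000·(cos 4.6416 − cos 3.1416) = 0.3585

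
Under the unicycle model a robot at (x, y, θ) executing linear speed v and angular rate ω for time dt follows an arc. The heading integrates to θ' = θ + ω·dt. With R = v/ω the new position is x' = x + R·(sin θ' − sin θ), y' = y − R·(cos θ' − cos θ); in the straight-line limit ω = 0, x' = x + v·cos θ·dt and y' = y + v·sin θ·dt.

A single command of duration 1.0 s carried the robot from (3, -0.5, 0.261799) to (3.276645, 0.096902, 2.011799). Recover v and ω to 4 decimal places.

Δθ = 2.011799 − 0.261799 = 1.750000
ω = Δθ/dt = 1.750000/1.0 = 1.7500
R = −Δy/(cos θ' − cos θ) = 0.4286
v = R·ω = 0.4286·1.7500 = 0.7500

v = 0.7500, ω = 1.7500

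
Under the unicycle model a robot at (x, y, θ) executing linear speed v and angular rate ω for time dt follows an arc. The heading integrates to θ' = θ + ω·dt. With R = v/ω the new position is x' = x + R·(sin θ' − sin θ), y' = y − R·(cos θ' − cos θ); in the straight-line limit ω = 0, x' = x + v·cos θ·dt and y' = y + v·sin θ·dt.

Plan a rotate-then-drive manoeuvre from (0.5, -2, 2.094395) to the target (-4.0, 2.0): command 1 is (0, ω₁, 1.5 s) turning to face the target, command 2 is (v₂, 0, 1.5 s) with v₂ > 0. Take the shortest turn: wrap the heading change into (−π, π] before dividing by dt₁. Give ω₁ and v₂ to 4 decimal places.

heading to target = atan2(2−-2, -4−0.5) = 2.4150
Δθ = wrap(2.4150 − 2.0944) = 0.3206; ω₁ = Δθ/dt₁ = 0.2137
distance = √((-4−0.5)² + (2−-2)²) = 6.0208; v₂ = distance/dt₂ = 4.0139

ω₁ = 0.2137, v₂ = 4.0139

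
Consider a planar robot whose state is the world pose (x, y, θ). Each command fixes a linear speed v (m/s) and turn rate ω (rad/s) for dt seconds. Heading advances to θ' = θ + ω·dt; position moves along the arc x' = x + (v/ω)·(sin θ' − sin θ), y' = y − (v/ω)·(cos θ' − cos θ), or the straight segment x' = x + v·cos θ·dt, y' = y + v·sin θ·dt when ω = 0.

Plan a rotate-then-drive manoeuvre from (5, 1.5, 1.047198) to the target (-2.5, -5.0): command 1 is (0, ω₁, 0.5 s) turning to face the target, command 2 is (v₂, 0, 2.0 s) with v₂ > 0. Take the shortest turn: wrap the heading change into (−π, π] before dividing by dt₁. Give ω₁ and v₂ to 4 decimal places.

heading to target = atan2(-5−1.5, -2.5−5) = -2.4275
Δθ = wrap(-2.4275 − 1.0472) = 2.8085; ω₁ = Δθ/dt₁ = 5.6170
distance = √((-2.5−5)² + (-5−1.5)²) = 9.9247; v₂ = distance/dt₂ = 4.9624

ω₁ = 5.6170, v₂ = 4.9624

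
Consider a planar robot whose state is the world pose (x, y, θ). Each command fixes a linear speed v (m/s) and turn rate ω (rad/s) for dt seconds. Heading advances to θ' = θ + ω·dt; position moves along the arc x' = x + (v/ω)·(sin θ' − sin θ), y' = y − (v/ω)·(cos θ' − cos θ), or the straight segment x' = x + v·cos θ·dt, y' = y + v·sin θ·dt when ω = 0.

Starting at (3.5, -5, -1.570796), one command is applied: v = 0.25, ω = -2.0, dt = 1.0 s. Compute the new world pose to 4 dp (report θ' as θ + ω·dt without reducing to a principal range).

(3.3230, -5.1137, -3.5708)

θ' = -1.5708 + -2.0·1.0 = -3.5708
R = v/ω = 0.25/-2.0 = -0.1250
x' = 3.5 + -0.1250·(sin -3.5708 − sin -1.5708) = 3.3230
y' = -5 − -0.1250·(cos -3.5708 − cos -1.5708) = -5.1137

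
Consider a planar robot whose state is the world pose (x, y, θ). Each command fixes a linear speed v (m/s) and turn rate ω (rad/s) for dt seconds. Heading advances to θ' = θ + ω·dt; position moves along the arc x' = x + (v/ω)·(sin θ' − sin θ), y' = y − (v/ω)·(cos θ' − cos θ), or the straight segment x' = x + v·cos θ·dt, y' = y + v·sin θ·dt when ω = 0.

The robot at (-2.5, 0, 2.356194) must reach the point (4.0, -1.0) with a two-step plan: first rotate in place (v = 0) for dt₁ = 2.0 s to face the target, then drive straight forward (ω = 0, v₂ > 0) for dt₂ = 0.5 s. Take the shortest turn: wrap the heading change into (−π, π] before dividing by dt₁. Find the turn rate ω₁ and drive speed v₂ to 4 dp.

heading to target = atan2(-1−0, 4−-2.5) = -0.1526
Δθ = wrap(-0.1526 − 2.3562) = -2.5088; ω₁ = Δθ/dt₁ = -1.2544
distance = √((4−-2.5)² + (-1−0)²) = 6.5765; v₂ = distance/dt₂ = 13.1529

ω₁ = -1.2544, v₂ = 13.1529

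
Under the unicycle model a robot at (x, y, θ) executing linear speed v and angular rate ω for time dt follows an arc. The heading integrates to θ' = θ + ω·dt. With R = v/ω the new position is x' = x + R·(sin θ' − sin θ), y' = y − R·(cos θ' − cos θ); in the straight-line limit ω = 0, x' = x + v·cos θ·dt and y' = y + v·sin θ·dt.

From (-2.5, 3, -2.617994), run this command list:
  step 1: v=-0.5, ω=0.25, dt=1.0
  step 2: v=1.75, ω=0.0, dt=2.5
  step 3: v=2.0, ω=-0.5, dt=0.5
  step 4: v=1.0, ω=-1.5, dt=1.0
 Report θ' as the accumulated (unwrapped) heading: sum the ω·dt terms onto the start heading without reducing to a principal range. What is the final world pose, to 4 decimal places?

(-6.9130, -0.1541, -4.1180)

step 1: θ'=-2.3680 (R=-2.0000) → pose (-2.1026, 3.3012, -2.3680)
step 2: θ'=-2.3680 (straight) → pose (-5.2325, 0.2444, -2.3680)
step 3: θ'=-2.6180 (R=-4.0000) → pose (-6.0273, -0.3581, -2.6180)
step 4: θ'=-4.1180 (R=-0.6667) → pose (-6.9130, -0.1541, -4.1180)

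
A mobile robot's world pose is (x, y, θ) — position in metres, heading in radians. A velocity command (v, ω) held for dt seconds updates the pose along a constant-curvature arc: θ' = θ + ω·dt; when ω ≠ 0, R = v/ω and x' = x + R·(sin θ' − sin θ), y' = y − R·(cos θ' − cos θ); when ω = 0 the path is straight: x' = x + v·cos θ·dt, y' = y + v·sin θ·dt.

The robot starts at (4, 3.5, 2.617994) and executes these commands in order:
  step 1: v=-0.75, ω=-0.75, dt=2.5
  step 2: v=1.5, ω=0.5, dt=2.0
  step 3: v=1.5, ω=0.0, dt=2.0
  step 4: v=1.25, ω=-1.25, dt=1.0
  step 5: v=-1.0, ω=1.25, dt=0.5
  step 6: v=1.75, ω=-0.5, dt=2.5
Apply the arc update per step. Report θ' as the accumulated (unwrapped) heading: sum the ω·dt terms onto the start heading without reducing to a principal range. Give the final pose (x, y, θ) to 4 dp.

(8.3677, 10.2124, -0.1320)

step 1: θ'=0.7430 (R=1.0000) → pose (4.1765, 1.8975, 0.7430)
step 2: θ'=1.7430 (R=3.0000) → pose (5.1026, 4.6209, 1.7430)
step 3: θ'=1.7430 (straight) → pose (4.5886, 7.5765, 1.7430)
step 4: θ'=0.4930 (R=-1.0000) → pose (5.1005, 8.6288, 0.4930)
step 5: θ'=1.1180 (R=-0.8000) → pose (4.7598, 8.2741, 1.1180)
step 6: θ'=-0.1320 (R=-3.5000) → pose (8.3677, 10.2124, -0.1320)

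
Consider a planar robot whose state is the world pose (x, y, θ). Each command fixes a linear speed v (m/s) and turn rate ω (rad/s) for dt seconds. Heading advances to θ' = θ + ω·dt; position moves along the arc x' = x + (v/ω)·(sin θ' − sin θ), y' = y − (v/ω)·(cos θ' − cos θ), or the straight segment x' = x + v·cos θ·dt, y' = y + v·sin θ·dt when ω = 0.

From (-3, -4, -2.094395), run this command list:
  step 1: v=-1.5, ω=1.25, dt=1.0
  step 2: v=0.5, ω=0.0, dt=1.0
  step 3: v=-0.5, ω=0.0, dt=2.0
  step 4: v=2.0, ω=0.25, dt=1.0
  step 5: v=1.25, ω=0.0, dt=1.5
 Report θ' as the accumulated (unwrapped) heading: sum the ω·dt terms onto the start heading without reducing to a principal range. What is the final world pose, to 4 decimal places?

(-0.4203, -4.5936, -0.5944)

step 1: θ'=-0.8444 (R=-1.2000) → pose (-3.1421, -2.6030, -0.8444)
step 2: θ'=-0.8444 (straight) → pose (-2.8101, -2.9768, -0.8444)
step 3: θ'=-0.8444 (straight) → pose (-3.4742, -2.2292, -0.8444)
step 4: θ'=-0.5944 (R=8.0000) → pose (-1.9737, -3.5436, -0.5944)
step 5: θ'=-0.5944 (straight) → pose (-0.4203, -4.5936, -0.5944)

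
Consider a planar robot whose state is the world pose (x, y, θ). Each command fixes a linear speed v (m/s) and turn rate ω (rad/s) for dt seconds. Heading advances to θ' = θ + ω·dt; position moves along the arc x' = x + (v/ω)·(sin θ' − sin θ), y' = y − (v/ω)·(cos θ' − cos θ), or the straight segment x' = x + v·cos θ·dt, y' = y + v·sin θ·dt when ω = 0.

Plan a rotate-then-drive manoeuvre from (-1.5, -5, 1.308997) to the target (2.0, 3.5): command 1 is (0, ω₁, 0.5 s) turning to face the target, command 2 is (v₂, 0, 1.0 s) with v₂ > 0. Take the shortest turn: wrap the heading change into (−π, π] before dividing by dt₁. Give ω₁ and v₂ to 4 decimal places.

ω₁ = -0.2576, v₂ = 9.1924

heading to target = atan2(3.5−-5, 2−-1.5) = 1.1802
Δθ = wrap(1.1802 − 1.3090) = -0.1288; ω₁ = Δθ/dt₁ = -0.2576
distance = √((2−-1.5)² + (3.5−-5)²) = 9.1924; v₂ = distance/dt₂ = 9.1924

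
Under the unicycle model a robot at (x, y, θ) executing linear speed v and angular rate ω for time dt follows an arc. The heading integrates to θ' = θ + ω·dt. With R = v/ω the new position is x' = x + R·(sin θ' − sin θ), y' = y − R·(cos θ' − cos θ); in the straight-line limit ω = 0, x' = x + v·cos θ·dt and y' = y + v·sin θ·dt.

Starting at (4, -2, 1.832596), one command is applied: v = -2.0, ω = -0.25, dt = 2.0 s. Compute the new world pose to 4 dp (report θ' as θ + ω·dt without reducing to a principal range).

θ' = 1.8326 + -0.25·2.0 = 1.3326
R = v/ω = -2.0/-0.25 = 8.0000
x' = 4 + 8.0000·(sin 1.3326 − sin 1.8326) = 4.0467
y' = -2 − 8.0000·(cos 1.3326 − cos 1.8326) = -5.9582

(4.0467, -5.9582, 1.3326)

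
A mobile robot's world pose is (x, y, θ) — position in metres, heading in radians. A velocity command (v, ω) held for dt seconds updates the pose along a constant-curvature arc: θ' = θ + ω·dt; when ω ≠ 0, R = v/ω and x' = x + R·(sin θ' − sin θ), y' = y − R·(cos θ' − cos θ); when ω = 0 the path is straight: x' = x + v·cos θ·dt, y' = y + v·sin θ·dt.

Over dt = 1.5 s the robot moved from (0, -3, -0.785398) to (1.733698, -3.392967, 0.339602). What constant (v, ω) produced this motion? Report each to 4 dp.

v = 1.2500, ω = 0.7500

Δθ = 0.339602 − -0.785398 = 1.125000
ω = Δθ/dt = 1.125000/1.5 = 0.7500
R = Δx/(sin θ' − sin θ) = 1.6667
v = R·ω = 1.6667·0.7500 = 1.2500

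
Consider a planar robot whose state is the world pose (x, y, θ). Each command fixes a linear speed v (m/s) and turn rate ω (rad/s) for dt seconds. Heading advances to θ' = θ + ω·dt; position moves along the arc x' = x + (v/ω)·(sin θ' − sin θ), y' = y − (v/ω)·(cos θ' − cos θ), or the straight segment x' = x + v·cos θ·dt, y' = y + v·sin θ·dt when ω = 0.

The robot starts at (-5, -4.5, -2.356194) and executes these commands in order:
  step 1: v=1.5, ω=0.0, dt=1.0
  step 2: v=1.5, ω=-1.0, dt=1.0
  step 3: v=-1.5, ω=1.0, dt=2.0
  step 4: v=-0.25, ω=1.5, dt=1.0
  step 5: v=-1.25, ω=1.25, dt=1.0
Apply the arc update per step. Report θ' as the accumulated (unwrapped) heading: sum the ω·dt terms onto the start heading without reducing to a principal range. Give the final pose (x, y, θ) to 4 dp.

(-6.6835, -4.8647, 1.3938)

step 1: θ'=-2.3562 (straight) → pose (-6.0607, -5.5607, -2.3562)
step 2: θ'=-3.3562 (R=-1.5000) → pose (-7.4408, -5.9656, -3.3562)
step 3: θ'=-1.3562 (R=-1.5000) → pose (-5.6557, -4.1806, -1.3562)
step 4: θ'=0.1438 (R=-0.1667) → pose (-5.8425, -4.0511, 0.1438)
step 5: θ'=1.3938 (R=-1.0000) → pose (-6.6835, -4.8647, 1.3938)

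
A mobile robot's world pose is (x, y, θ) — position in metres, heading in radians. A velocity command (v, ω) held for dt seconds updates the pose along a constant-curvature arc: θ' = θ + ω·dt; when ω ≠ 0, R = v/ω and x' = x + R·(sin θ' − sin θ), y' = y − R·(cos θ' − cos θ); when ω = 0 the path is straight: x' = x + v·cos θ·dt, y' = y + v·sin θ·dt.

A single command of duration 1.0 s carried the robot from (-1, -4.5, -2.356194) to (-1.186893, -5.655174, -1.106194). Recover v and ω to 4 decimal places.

v = 1.2500, ω = 1.2500

Δθ = -1.106194 − -2.356194 = 1.250000
ω = Δθ/dt = 1.250000/1.0 = 1.2500
R = −Δy/(cos θ' − cos θ) = 1.0000
v = R·ω = 1.0000·1.2500 = 1.2500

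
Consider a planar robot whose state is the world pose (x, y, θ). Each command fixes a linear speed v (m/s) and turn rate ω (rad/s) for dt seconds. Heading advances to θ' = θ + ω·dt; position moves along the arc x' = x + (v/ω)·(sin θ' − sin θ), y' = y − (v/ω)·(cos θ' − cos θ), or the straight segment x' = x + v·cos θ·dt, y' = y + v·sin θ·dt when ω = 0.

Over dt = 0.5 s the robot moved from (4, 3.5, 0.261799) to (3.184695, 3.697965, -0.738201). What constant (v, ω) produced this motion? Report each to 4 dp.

Δθ = -0.738201 − 0.261799 = -1.000000
ω = Δθ/dt = -1.000000/0.5 = -2.0000
R = Δx/(sin θ' − sin θ) = 0.8750
v = R·ω = 0.8750·-2.0000 = -1.7500

v = -1.7500, ω = -2.0000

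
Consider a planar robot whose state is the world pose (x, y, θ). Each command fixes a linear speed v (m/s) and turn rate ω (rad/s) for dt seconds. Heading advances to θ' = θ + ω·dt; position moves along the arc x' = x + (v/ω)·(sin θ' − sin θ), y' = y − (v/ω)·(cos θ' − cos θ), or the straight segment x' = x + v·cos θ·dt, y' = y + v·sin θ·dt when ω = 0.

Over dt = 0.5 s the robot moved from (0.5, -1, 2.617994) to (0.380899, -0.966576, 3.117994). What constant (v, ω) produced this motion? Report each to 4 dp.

v = 0.2500, ω = 1.0000

Δθ = 3.117994 − 2.617994 = 0.500000
ω = Δθ/dt = 0.500000/0.5 = 1.0000
R = Δx/(sin θ' − sin θ) = 0.2500
v = R·ω = 0.2500·1.0000 = 0.2500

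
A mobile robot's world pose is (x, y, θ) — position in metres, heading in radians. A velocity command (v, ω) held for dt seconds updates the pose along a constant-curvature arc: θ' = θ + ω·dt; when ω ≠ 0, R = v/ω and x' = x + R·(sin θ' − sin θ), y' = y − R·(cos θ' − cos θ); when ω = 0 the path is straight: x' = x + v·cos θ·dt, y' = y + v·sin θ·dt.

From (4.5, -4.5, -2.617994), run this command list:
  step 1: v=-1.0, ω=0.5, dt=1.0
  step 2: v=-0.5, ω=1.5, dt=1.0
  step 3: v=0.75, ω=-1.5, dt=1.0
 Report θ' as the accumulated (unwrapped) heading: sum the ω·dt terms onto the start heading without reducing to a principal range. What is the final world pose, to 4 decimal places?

(5.2537, -4.0311, -2.1180)

step 1: θ'=-2.1180 (R=-2.0000) → pose (5.2080, -3.8085, -2.1180)
step 2: θ'=-0.6180 (R=-0.3333) → pose (5.1164, -3.3634, -0.6180)
step 3: θ'=-2.1180 (R=-0.5000) → pose (5.2537, -4.0311, -2.1180)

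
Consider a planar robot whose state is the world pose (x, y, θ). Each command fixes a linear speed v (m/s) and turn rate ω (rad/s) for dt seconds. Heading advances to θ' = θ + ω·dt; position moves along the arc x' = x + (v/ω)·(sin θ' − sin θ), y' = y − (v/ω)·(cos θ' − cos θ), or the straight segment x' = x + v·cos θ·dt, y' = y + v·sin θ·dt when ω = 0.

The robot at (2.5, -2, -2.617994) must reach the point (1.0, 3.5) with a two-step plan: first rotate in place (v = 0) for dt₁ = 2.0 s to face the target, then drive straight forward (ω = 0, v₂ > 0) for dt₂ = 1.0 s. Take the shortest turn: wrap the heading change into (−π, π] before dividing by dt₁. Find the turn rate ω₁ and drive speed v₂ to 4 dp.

heading to target = atan2(3.5−-2, 1−2.5) = 1.8370
Δθ = wrap(1.8370 − -2.6180) = -1.8281; ω₁ = Δθ/dt₁ = -0.9141
distance = √((1−2.5)² + (3.5−-2)²) = 5.7009; v₂ = distance/dt₂ = 5.7009

ω₁ = -0.9141, v₂ = 5.7009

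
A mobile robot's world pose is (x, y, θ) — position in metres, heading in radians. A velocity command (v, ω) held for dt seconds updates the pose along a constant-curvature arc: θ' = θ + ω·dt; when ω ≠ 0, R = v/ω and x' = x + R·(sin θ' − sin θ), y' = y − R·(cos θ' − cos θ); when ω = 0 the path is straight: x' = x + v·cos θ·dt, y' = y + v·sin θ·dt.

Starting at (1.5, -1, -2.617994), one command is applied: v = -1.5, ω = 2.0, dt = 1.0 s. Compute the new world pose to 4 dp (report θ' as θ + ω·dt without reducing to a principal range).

(1.5596, 0.2608, -0.6180)

θ' = -2.6180 + 2.0·1.0 = -0.6180
R = v/ω = -1.5/2.0 = -0.7500
x' = 1.5 + -0.7500·(sin -0.6180 − sin -2.6180) = 1.5596
y' = -1 − -0.7500·(cos -0.6180 − cos -2.6180) = 0.2608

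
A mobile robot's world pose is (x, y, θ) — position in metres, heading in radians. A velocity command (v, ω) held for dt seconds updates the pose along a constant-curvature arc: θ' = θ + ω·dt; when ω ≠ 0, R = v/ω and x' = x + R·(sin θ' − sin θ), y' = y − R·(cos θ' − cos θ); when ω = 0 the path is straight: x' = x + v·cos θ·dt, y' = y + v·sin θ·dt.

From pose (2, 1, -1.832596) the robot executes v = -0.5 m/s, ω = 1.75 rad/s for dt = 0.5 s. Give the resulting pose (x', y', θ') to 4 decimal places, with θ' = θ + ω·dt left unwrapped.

(1.9577, 1.2384, -0.9576)

θ' = -1.8326 + 1.75·0.5 = -0.9576
R = v/ω = -0.5/1.75 = -0.2857
x' = 2 + -0.2857·(sin -0.9576 − sin -1.8326) = 1.9577
y' = 1 − -0.2857·(cos -0.9576 − cos -1.8326) = 1.2384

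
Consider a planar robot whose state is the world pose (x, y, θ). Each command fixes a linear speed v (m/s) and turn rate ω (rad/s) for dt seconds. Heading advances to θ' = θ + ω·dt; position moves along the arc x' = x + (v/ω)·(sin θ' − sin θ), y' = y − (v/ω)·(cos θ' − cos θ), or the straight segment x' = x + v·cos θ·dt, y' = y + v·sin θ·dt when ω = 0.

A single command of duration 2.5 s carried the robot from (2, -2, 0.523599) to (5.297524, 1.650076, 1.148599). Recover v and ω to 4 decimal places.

v = 2.0000, ω = 0.2500

Δθ = 1.148599 − 0.523599 = 0.625000
ω = Δθ/dt = 0.625000/2.5 = 0.2500
R = −Δy/(cos θ' − cos θ) = 8.0000
v = R·ω = 8.0000·0.2500 = 2.0000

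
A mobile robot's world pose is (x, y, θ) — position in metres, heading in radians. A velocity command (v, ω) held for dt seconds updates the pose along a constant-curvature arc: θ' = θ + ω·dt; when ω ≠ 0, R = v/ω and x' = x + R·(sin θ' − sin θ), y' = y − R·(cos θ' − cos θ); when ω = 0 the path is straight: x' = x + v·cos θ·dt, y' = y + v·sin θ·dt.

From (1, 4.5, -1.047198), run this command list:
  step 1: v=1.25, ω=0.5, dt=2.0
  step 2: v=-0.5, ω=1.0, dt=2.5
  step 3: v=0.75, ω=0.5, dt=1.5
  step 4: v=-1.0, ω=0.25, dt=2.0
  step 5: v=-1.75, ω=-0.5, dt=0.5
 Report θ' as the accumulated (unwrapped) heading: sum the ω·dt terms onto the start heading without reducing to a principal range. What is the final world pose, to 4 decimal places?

step 1: θ'=-0.0472 (R=2.5000) → pose (3.0471, 3.2528, -0.0472)
step 2: θ'=2.4528 (R=-0.5000) → pose (2.7057, 2.3673, 2.4528)
step 3: θ'=3.2028 (R=1.5000) → pose (1.6606, 2.7065, 3.2028)
step 4: θ'=3.7028 (R=-4.0000) → pose (3.5447, 3.3126, 3.7028)
step 5: θ'=3.4528 (R=3.5000) → pose (4.3357, 3.6813, 3.4528)

(4.3357, 3.6813, 3.4528)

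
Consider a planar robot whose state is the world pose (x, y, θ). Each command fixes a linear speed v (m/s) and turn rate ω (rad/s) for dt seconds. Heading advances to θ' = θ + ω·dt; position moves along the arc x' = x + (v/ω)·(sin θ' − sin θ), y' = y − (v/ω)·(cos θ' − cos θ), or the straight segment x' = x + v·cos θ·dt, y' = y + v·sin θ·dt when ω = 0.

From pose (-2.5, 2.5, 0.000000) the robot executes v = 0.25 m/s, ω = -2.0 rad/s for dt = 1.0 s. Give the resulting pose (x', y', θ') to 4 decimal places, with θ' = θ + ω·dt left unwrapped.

θ' = 0.0000 + -2.0·1.0 = -2.0000
R = v/ω = 0.25/-2.0 = -0.1250
x' = -2.5 + -0.1250·(sin -2.0000 − sin 0.0000) = -2.3863
y' = 2.5 − -0.1250·(cos -2.0000 − cos 0.0000) = 2.3230

(-2.3863, 2.3230, -2.0000)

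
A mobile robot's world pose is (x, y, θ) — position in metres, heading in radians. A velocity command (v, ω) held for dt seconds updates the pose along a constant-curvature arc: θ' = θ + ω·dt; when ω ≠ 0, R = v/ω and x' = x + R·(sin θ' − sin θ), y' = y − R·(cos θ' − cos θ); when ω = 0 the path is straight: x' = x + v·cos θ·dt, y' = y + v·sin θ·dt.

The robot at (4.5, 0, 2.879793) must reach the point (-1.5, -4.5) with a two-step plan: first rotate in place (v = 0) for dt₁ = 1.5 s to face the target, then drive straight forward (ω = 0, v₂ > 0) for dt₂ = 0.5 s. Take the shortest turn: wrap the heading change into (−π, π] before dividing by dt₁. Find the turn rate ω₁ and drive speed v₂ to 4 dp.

ω₁ = 0.6035, v₂ = 15.0000

heading to target = atan2(-4.5−0, -1.5−4.5) = -2.4981
Δθ = wrap(-2.4981 − 2.8798) = 0.9053; ω₁ = Δθ/dt₁ = 0.6035
distance = √((-1.5−4.5)² + (-4.5−0)²) = 7.5000; v₂ = distance/dt₂ = 15.0000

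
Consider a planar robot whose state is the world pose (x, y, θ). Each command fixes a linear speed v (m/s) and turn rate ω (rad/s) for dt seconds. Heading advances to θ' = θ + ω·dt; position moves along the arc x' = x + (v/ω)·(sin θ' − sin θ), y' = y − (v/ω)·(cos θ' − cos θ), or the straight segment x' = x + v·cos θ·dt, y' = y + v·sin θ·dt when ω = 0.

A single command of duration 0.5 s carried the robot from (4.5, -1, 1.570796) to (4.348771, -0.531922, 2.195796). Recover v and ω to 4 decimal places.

Δθ = 2.195796 − 1.570796 = 0.625000
ω = Δθ/dt = 0.625000/0.5 = 1.2500
R = −Δy/(cos θ' − cos θ) = 0.8000
v = R·ω = 0.8000·1.2500 = 1.0000

v = 1.0000, ω = 1.2500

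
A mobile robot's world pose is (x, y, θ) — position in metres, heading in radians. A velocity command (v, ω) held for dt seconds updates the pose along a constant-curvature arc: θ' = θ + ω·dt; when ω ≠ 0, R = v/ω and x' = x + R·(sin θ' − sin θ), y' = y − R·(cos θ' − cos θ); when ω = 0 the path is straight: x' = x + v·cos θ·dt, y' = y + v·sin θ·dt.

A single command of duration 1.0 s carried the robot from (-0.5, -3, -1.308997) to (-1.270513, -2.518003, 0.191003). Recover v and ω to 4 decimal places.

Δθ = 0.191003 − -1.308997 = 1.500000
ω = Δθ/dt = 1.500000/1.0 = 1.5000
R = Δx/(sin θ' − sin θ) = -0.6667
v = R·ω = -0.6667·1.5000 = -1.0000

v = -1.0000, ω = 1.5000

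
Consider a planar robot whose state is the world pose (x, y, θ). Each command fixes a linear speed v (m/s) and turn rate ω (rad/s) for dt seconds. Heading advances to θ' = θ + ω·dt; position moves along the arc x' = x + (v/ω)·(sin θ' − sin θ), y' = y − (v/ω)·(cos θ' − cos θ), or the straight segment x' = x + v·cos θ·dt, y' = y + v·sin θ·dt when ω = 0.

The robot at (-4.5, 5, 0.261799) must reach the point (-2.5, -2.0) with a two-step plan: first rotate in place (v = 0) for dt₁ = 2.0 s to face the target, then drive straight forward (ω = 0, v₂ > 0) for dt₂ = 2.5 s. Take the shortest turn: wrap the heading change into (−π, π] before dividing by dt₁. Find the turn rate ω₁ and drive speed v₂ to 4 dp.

heading to target = atan2(-2−5, -2.5−-4.5) = -1.2925
Δθ = wrap(-1.2925 − 0.2618) = -1.5543; ω₁ = Δθ/dt₁ = -0.7771
distance = √((-2.5−-4.5)² + (-2−5)²) = 7.2801; v₂ = distance/dt₂ = 2.9120

ω₁ = -0.7771, v₂ = 2.9120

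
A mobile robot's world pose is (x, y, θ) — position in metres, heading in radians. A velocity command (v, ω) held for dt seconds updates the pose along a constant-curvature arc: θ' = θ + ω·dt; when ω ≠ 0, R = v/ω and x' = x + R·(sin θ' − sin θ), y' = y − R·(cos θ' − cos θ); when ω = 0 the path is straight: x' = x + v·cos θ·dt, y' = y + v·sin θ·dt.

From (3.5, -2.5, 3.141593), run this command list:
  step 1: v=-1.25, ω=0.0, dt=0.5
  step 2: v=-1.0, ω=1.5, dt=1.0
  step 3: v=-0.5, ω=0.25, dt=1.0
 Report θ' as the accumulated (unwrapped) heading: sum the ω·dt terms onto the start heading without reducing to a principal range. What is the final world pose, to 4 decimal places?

(4.7630, -1.3825, 4.8916)

step 1: θ'=3.1416 (straight) → pose (4.1250, -2.5000, 3.1416)
step 2: θ'=4.6416 (R=-0.6667) → pose (4.7900, -1.8805, 4.6416)
step 3: θ'=4.8916 (R=-2.0000) → pose (4.7630, -1.3825, 4.8916)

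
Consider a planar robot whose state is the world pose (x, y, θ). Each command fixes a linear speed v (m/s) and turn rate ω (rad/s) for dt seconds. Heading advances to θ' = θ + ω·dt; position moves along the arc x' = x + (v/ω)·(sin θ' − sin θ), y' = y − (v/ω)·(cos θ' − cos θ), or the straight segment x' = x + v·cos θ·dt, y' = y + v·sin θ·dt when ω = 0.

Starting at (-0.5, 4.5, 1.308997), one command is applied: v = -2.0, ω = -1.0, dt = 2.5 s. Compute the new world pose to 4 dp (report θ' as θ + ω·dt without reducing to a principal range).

(-4.2893, 4.2762, -1.1910)

θ' = 1.3090 + -1.0·2.5 = -1.1910
R = v/ω = -2.0/-1.0 = 2.0000
x' = -0.5 + 2.0000·(sin -1.1910 − sin 1.3090) = -4.2893
y' = 4.5 − 2.0000·(cos -1.1910 − cos 1.3090) = 4.2762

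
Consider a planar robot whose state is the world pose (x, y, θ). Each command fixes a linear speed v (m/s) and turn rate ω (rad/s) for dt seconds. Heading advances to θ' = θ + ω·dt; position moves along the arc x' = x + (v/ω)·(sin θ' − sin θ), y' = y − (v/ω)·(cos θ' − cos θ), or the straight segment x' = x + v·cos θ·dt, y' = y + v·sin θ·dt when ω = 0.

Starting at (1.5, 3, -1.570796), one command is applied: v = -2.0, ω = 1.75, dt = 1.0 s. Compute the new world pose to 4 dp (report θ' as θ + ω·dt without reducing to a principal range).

θ' = -1.5708 + 1.75·1.0 = 0.1792
R = v/ω = -2.0/1.75 = -1.1429
x' = 1.5 + -1.1429·(sin 0.1792 − sin -1.5708) = 0.1534
y' = 3 − -1.1429·(cos 0.1792 − cos -1.5708) = 4.1246

(0.1534, 4.1246, 0.1792)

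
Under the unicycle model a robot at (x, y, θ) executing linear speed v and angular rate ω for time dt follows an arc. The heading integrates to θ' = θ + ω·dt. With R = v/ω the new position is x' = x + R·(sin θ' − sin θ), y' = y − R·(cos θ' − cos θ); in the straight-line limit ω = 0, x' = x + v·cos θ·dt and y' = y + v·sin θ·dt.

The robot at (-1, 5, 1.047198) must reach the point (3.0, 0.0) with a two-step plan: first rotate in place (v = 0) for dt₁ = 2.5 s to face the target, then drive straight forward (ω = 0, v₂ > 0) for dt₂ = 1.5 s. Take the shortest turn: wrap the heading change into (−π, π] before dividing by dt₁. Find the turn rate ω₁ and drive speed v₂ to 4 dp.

ω₁ = -0.7773, v₂ = 4.2687

heading to target = atan2(0−5, 3−-1) = -0.8961
Δθ = wrap(-0.8961 − 1.0472) = -1.9433; ω₁ = Δθ/dt₁ = -0.7773
distance = √((3−-1)² + (0−5)²) = 6.4031; v₂ = distance/dt₂ = 4.2687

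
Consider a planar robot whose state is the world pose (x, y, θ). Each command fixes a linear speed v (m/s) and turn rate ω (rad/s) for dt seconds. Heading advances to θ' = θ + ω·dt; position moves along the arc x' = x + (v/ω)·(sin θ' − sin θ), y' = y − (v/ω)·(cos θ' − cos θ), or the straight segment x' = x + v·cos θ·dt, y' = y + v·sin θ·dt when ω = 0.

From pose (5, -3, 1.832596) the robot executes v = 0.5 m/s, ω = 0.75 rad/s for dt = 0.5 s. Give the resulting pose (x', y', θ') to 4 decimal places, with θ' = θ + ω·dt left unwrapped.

(4.8921, -2.7761, 2.2076)

θ' = 1.8326 + 0.75·0.5 = 2.2076
R = v/ω = 0.5/0.75 = 0.6667
x' = 5 + 0.6667·(sin 2.2076 − sin 1.8326) = 4.8921
y' = -3 − 0.6667·(cos 2.2076 − cos 1.8326) = -2.7761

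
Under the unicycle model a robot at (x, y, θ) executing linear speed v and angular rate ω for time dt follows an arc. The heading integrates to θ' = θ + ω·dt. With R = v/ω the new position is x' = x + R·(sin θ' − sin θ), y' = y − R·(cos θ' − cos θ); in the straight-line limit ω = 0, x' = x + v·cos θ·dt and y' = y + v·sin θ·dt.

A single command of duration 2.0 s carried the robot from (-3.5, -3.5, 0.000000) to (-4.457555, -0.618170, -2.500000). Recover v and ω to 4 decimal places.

Δθ = -2.500000 − 0.000000 = -2.500000
ω = Δθ/dt = -2.500000/2.0 = -1.2500
R = −Δy/(cos θ' − cos θ) = 1.6000
v = R·ω = 1.6000·-1.2500 = -2.0000

v = -2.0000, ω = -1.2500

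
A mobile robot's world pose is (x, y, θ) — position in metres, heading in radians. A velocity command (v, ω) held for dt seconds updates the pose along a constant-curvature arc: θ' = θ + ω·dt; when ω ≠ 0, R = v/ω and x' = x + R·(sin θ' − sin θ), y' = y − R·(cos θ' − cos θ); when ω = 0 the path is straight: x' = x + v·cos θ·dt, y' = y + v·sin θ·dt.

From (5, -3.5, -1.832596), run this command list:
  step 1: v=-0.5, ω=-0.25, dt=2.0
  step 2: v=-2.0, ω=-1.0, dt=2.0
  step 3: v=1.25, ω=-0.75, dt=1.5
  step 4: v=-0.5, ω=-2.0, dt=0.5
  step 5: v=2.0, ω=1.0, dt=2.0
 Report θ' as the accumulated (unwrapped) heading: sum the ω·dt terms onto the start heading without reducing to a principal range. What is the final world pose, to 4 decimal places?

(11.1677, 0.8690, -4.4576)

step 1: θ'=-2.3326 (R=2.0000) → pose (5.4847, -2.6372, -2.3326)
step 2: θ'=-4.3326 (R=2.0000) → pose (8.7893, -3.2762, -4.3326)
step 3: θ'=-5.4576 (R=-1.6667) → pose (9.1123, -1.5281, -5.4576)
step 4: θ'=-6.4576 (R=0.2500) → pose (8.8852, -1.6048, -6.4576)
step 5: θ'=-4.4576 (R=2.0000) → pose (11.1677, 0.8690, -4.4576)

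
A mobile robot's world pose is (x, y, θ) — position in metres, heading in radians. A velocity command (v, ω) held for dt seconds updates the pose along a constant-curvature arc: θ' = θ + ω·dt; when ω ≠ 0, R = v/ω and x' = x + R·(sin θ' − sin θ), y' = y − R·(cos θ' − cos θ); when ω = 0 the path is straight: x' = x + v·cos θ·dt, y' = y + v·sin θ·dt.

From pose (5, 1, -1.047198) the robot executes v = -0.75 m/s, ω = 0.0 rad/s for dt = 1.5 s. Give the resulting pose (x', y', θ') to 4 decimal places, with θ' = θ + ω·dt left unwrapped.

(4.4375, 1.9743, -1.0472)

θ' = -1.0472 + 0.0·1.5 = -1.0472
ω = 0 → straight: x' = 5 + -0.75·cos(-1.0472)·1.5 = 4.4375
y' = 1 + -0.75·sin(-1.0472)·1.5 = 1.9743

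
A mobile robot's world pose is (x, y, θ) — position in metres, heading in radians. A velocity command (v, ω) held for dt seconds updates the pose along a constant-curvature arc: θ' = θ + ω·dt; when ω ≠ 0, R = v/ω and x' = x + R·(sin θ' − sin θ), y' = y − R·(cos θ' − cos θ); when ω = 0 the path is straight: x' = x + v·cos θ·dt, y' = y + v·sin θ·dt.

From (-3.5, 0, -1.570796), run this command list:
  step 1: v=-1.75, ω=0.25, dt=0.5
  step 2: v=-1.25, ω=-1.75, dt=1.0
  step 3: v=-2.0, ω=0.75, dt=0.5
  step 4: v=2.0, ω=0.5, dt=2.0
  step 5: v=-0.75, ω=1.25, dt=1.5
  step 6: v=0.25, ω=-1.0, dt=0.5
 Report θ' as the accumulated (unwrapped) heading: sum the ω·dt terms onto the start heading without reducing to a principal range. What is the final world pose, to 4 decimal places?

step 1: θ'=-1.4458 (R=-7.0000) → pose (-3.5546, 0.8727, -1.4458)
step 2: θ'=-3.1958 (R=0.7143) → pose (-2.8072, 1.6750, -3.1958)
step 3: θ'=-2.8208 (R=-2.6667) → pose (-1.8219, 1.8071, -2.8208)
step 4: θ'=-1.8208 (R=4.0000) → pose (-4.4362, -0.9992, -1.8208)
step 5: θ'=0.0542 (R=-0.6000) → pose (-5.0501, -0.2516, 0.0542)
step 6: θ'=-0.4458 (R=-0.2500) → pose (-4.9287, -0.2757, -0.4458)

(-4.9287, -0.2757, -0.4458)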